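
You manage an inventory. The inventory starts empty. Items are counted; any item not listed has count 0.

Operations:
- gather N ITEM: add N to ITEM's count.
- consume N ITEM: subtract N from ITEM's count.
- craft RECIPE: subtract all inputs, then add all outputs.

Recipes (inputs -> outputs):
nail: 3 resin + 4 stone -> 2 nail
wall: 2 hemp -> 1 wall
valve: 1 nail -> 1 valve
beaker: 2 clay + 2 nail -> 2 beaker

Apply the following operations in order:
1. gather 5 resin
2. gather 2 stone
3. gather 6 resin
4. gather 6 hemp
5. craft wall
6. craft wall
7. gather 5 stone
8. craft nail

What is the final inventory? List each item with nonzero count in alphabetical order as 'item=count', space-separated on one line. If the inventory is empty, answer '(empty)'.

Answer: hemp=2 nail=2 resin=8 stone=3 wall=2

Derivation:
After 1 (gather 5 resin): resin=5
After 2 (gather 2 stone): resin=5 stone=2
After 3 (gather 6 resin): resin=11 stone=2
After 4 (gather 6 hemp): hemp=6 resin=11 stone=2
After 5 (craft wall): hemp=4 resin=11 stone=2 wall=1
After 6 (craft wall): hemp=2 resin=11 stone=2 wall=2
After 7 (gather 5 stone): hemp=2 resin=11 stone=7 wall=2
After 8 (craft nail): hemp=2 nail=2 resin=8 stone=3 wall=2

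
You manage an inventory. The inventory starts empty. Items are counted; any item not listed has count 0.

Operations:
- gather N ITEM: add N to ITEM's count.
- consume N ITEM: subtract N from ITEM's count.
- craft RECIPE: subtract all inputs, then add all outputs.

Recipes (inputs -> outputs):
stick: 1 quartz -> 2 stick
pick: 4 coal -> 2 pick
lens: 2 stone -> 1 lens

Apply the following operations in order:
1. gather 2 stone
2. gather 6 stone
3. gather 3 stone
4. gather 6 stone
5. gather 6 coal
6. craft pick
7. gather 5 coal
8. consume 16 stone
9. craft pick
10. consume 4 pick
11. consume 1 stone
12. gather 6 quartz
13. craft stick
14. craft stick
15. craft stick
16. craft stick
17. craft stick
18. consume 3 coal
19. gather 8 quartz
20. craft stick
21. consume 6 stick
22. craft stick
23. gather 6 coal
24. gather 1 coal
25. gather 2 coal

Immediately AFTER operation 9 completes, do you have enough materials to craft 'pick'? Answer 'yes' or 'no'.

After 1 (gather 2 stone): stone=2
After 2 (gather 6 stone): stone=8
After 3 (gather 3 stone): stone=11
After 4 (gather 6 stone): stone=17
After 5 (gather 6 coal): coal=6 stone=17
After 6 (craft pick): coal=2 pick=2 stone=17
After 7 (gather 5 coal): coal=7 pick=2 stone=17
After 8 (consume 16 stone): coal=7 pick=2 stone=1
After 9 (craft pick): coal=3 pick=4 stone=1

Answer: no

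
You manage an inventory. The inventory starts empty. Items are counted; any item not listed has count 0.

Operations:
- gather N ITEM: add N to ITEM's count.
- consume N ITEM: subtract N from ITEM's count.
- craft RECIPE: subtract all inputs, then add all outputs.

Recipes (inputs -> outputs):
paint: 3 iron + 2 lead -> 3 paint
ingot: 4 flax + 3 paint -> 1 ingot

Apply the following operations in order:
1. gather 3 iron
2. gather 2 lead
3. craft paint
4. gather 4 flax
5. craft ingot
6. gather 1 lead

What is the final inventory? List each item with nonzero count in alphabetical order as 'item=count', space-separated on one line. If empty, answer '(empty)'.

After 1 (gather 3 iron): iron=3
After 2 (gather 2 lead): iron=3 lead=2
After 3 (craft paint): paint=3
After 4 (gather 4 flax): flax=4 paint=3
After 5 (craft ingot): ingot=1
After 6 (gather 1 lead): ingot=1 lead=1

Answer: ingot=1 lead=1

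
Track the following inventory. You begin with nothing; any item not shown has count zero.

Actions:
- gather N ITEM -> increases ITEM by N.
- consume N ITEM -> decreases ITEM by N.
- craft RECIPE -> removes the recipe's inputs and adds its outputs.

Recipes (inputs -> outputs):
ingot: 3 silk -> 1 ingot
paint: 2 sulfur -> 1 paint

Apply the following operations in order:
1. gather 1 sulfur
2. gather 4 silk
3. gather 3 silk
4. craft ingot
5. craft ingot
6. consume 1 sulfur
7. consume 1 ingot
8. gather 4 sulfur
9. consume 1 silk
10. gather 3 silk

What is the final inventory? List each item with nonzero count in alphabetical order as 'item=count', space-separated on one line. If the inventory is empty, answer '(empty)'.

After 1 (gather 1 sulfur): sulfur=1
After 2 (gather 4 silk): silk=4 sulfur=1
After 3 (gather 3 silk): silk=7 sulfur=1
After 4 (craft ingot): ingot=1 silk=4 sulfur=1
After 5 (craft ingot): ingot=2 silk=1 sulfur=1
After 6 (consume 1 sulfur): ingot=2 silk=1
After 7 (consume 1 ingot): ingot=1 silk=1
After 8 (gather 4 sulfur): ingot=1 silk=1 sulfur=4
After 9 (consume 1 silk): ingot=1 sulfur=4
After 10 (gather 3 silk): ingot=1 silk=3 sulfur=4

Answer: ingot=1 silk=3 sulfur=4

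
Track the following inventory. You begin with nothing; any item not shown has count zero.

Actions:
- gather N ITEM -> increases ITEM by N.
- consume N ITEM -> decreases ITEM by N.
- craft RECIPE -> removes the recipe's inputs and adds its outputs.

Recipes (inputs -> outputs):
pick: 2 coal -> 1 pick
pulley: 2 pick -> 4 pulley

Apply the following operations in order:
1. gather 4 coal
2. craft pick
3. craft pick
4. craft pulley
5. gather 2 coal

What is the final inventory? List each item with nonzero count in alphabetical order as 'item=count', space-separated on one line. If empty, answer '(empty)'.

Answer: coal=2 pulley=4

Derivation:
After 1 (gather 4 coal): coal=4
After 2 (craft pick): coal=2 pick=1
After 3 (craft pick): pick=2
After 4 (craft pulley): pulley=4
After 5 (gather 2 coal): coal=2 pulley=4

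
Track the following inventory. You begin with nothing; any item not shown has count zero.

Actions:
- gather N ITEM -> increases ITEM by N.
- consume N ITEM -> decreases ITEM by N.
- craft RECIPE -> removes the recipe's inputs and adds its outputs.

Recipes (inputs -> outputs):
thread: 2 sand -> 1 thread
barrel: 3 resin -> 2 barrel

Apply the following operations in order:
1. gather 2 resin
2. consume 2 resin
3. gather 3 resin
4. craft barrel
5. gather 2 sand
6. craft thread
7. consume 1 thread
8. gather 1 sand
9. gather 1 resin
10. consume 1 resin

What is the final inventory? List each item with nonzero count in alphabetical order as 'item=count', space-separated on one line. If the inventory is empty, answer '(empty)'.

After 1 (gather 2 resin): resin=2
After 2 (consume 2 resin): (empty)
After 3 (gather 3 resin): resin=3
After 4 (craft barrel): barrel=2
After 5 (gather 2 sand): barrel=2 sand=2
After 6 (craft thread): barrel=2 thread=1
After 7 (consume 1 thread): barrel=2
After 8 (gather 1 sand): barrel=2 sand=1
After 9 (gather 1 resin): barrel=2 resin=1 sand=1
After 10 (consume 1 resin): barrel=2 sand=1

Answer: barrel=2 sand=1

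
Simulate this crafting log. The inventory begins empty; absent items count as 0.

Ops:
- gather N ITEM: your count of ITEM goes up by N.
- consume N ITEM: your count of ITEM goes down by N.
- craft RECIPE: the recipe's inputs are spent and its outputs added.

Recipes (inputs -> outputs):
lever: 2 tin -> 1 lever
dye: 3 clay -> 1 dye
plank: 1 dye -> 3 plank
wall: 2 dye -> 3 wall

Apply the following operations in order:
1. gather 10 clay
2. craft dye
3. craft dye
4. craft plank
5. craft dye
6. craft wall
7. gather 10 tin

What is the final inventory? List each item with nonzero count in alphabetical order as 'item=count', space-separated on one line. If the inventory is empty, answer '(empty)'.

After 1 (gather 10 clay): clay=10
After 2 (craft dye): clay=7 dye=1
After 3 (craft dye): clay=4 dye=2
After 4 (craft plank): clay=4 dye=1 plank=3
After 5 (craft dye): clay=1 dye=2 plank=3
After 6 (craft wall): clay=1 plank=3 wall=3
After 7 (gather 10 tin): clay=1 plank=3 tin=10 wall=3

Answer: clay=1 plank=3 tin=10 wall=3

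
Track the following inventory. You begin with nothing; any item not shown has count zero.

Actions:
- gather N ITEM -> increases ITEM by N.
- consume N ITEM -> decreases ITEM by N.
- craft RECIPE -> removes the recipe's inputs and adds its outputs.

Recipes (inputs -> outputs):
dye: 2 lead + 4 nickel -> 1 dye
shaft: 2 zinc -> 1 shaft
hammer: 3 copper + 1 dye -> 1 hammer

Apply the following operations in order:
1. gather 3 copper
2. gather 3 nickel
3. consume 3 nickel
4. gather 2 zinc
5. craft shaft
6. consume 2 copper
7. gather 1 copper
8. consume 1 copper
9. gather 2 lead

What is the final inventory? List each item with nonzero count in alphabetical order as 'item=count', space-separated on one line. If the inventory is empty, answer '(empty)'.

After 1 (gather 3 copper): copper=3
After 2 (gather 3 nickel): copper=3 nickel=3
After 3 (consume 3 nickel): copper=3
After 4 (gather 2 zinc): copper=3 zinc=2
After 5 (craft shaft): copper=3 shaft=1
After 6 (consume 2 copper): copper=1 shaft=1
After 7 (gather 1 copper): copper=2 shaft=1
After 8 (consume 1 copper): copper=1 shaft=1
After 9 (gather 2 lead): copper=1 lead=2 shaft=1

Answer: copper=1 lead=2 shaft=1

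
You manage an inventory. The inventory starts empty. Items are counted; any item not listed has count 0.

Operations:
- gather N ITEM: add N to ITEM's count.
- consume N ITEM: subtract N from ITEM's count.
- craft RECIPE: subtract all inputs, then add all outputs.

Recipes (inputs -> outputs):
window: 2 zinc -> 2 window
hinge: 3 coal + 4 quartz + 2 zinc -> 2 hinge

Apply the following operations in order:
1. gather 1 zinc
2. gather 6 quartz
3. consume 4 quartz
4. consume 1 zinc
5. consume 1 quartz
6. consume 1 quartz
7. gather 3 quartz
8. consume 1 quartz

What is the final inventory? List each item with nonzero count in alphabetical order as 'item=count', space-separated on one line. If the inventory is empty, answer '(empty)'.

After 1 (gather 1 zinc): zinc=1
After 2 (gather 6 quartz): quartz=6 zinc=1
After 3 (consume 4 quartz): quartz=2 zinc=1
After 4 (consume 1 zinc): quartz=2
After 5 (consume 1 quartz): quartz=1
After 6 (consume 1 quartz): (empty)
After 7 (gather 3 quartz): quartz=3
After 8 (consume 1 quartz): quartz=2

Answer: quartz=2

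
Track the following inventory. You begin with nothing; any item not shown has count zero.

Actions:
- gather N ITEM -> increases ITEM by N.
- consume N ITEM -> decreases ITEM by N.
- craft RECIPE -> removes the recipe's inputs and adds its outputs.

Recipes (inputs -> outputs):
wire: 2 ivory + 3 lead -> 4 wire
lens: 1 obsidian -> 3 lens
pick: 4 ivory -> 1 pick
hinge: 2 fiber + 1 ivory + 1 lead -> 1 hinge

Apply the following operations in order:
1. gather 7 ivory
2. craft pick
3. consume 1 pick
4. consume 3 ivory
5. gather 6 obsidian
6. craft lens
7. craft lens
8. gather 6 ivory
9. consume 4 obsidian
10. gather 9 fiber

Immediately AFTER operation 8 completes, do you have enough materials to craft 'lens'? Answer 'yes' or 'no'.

After 1 (gather 7 ivory): ivory=7
After 2 (craft pick): ivory=3 pick=1
After 3 (consume 1 pick): ivory=3
After 4 (consume 3 ivory): (empty)
After 5 (gather 6 obsidian): obsidian=6
After 6 (craft lens): lens=3 obsidian=5
After 7 (craft lens): lens=6 obsidian=4
After 8 (gather 6 ivory): ivory=6 lens=6 obsidian=4

Answer: yes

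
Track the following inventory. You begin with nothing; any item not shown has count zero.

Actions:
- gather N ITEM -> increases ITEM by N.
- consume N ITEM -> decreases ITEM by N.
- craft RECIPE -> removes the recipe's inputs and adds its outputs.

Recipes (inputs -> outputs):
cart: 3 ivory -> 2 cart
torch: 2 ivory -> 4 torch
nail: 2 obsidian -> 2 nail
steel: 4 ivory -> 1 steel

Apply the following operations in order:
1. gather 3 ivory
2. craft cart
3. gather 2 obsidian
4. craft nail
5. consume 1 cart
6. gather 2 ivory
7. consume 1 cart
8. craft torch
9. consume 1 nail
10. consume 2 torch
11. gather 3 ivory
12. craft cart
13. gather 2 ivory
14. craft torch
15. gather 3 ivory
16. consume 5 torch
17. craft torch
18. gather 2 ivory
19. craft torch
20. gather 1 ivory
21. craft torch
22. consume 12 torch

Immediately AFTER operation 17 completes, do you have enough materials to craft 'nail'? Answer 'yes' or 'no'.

Answer: no

Derivation:
After 1 (gather 3 ivory): ivory=3
After 2 (craft cart): cart=2
After 3 (gather 2 obsidian): cart=2 obsidian=2
After 4 (craft nail): cart=2 nail=2
After 5 (consume 1 cart): cart=1 nail=2
After 6 (gather 2 ivory): cart=1 ivory=2 nail=2
After 7 (consume 1 cart): ivory=2 nail=2
After 8 (craft torch): nail=2 torch=4
After 9 (consume 1 nail): nail=1 torch=4
After 10 (consume 2 torch): nail=1 torch=2
After 11 (gather 3 ivory): ivory=3 nail=1 torch=2
After 12 (craft cart): cart=2 nail=1 torch=2
After 13 (gather 2 ivory): cart=2 ivory=2 nail=1 torch=2
After 14 (craft torch): cart=2 nail=1 torch=6
After 15 (gather 3 ivory): cart=2 ivory=3 nail=1 torch=6
After 16 (consume 5 torch): cart=2 ivory=3 nail=1 torch=1
After 17 (craft torch): cart=2 ivory=1 nail=1 torch=5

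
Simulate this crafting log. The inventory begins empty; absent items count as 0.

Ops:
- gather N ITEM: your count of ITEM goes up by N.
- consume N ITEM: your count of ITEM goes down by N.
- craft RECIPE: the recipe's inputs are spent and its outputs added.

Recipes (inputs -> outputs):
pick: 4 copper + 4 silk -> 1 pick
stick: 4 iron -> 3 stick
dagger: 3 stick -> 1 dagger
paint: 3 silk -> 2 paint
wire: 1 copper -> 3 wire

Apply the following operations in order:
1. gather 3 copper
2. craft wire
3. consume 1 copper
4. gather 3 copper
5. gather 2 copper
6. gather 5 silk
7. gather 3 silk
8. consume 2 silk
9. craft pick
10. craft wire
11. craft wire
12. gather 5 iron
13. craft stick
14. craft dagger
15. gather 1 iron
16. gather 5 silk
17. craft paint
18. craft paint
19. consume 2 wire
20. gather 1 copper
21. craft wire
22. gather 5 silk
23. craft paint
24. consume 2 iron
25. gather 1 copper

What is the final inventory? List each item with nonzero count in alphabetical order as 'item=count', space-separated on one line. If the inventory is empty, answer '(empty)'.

After 1 (gather 3 copper): copper=3
After 2 (craft wire): copper=2 wire=3
After 3 (consume 1 copper): copper=1 wire=3
After 4 (gather 3 copper): copper=4 wire=3
After 5 (gather 2 copper): copper=6 wire=3
After 6 (gather 5 silk): copper=6 silk=5 wire=3
After 7 (gather 3 silk): copper=6 silk=8 wire=3
After 8 (consume 2 silk): copper=6 silk=6 wire=3
After 9 (craft pick): copper=2 pick=1 silk=2 wire=3
After 10 (craft wire): copper=1 pick=1 silk=2 wire=6
After 11 (craft wire): pick=1 silk=2 wire=9
After 12 (gather 5 iron): iron=5 pick=1 silk=2 wire=9
After 13 (craft stick): iron=1 pick=1 silk=2 stick=3 wire=9
After 14 (craft dagger): dagger=1 iron=1 pick=1 silk=2 wire=9
After 15 (gather 1 iron): dagger=1 iron=2 pick=1 silk=2 wire=9
After 16 (gather 5 silk): dagger=1 iron=2 pick=1 silk=7 wire=9
After 17 (craft paint): dagger=1 iron=2 paint=2 pick=1 silk=4 wire=9
After 18 (craft paint): dagger=1 iron=2 paint=4 pick=1 silk=1 wire=9
After 19 (consume 2 wire): dagger=1 iron=2 paint=4 pick=1 silk=1 wire=7
After 20 (gather 1 copper): copper=1 dagger=1 iron=2 paint=4 pick=1 silk=1 wire=7
After 21 (craft wire): dagger=1 iron=2 paint=4 pick=1 silk=1 wire=10
After 22 (gather 5 silk): dagger=1 iron=2 paint=4 pick=1 silk=6 wire=10
After 23 (craft paint): dagger=1 iron=2 paint=6 pick=1 silk=3 wire=10
After 24 (consume 2 iron): dagger=1 paint=6 pick=1 silk=3 wire=10
After 25 (gather 1 copper): copper=1 dagger=1 paint=6 pick=1 silk=3 wire=10

Answer: copper=1 dagger=1 paint=6 pick=1 silk=3 wire=10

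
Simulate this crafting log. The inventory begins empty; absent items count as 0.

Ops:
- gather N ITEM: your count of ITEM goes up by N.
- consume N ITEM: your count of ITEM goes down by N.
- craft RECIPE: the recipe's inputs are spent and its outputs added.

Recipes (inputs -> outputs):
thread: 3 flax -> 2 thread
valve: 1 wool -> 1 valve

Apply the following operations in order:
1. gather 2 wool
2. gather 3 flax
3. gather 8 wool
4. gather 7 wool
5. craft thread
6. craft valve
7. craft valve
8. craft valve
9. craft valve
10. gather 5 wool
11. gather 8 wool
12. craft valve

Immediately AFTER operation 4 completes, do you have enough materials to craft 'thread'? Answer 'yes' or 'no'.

Answer: yes

Derivation:
After 1 (gather 2 wool): wool=2
After 2 (gather 3 flax): flax=3 wool=2
After 3 (gather 8 wool): flax=3 wool=10
After 4 (gather 7 wool): flax=3 wool=17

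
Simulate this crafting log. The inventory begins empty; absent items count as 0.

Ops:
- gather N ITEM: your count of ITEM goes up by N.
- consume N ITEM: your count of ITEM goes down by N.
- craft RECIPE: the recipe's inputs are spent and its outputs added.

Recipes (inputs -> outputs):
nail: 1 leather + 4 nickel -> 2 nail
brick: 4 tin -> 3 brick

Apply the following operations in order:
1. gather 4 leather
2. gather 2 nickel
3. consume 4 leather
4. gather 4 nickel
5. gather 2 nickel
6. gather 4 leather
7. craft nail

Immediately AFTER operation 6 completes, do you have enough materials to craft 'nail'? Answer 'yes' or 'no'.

Answer: yes

Derivation:
After 1 (gather 4 leather): leather=4
After 2 (gather 2 nickel): leather=4 nickel=2
After 3 (consume 4 leather): nickel=2
After 4 (gather 4 nickel): nickel=6
After 5 (gather 2 nickel): nickel=8
After 6 (gather 4 leather): leather=4 nickel=8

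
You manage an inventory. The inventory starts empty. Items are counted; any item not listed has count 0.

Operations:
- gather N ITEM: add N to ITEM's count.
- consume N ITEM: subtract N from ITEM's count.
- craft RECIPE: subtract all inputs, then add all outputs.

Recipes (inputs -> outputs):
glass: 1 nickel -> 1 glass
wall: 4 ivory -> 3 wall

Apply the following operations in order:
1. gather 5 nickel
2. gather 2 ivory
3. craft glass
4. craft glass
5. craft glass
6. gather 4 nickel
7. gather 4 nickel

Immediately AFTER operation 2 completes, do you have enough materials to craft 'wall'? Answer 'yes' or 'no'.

Answer: no

Derivation:
After 1 (gather 5 nickel): nickel=5
After 2 (gather 2 ivory): ivory=2 nickel=5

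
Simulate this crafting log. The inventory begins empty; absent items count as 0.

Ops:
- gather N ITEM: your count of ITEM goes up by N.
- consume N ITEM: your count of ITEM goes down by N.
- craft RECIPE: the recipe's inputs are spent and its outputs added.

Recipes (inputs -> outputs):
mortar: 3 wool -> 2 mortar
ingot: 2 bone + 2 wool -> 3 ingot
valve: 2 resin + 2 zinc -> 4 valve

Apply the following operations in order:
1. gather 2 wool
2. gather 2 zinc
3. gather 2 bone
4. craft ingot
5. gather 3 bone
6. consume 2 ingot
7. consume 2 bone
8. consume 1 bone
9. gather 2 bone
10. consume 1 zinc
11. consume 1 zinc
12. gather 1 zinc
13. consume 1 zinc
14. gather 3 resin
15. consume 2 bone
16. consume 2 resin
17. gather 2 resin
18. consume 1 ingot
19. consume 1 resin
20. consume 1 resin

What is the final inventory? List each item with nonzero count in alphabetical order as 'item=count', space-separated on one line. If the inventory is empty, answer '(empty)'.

After 1 (gather 2 wool): wool=2
After 2 (gather 2 zinc): wool=2 zinc=2
After 3 (gather 2 bone): bone=2 wool=2 zinc=2
After 4 (craft ingot): ingot=3 zinc=2
After 5 (gather 3 bone): bone=3 ingot=3 zinc=2
After 6 (consume 2 ingot): bone=3 ingot=1 zinc=2
After 7 (consume 2 bone): bone=1 ingot=1 zinc=2
After 8 (consume 1 bone): ingot=1 zinc=2
After 9 (gather 2 bone): bone=2 ingot=1 zinc=2
After 10 (consume 1 zinc): bone=2 ingot=1 zinc=1
After 11 (consume 1 zinc): bone=2 ingot=1
After 12 (gather 1 zinc): bone=2 ingot=1 zinc=1
After 13 (consume 1 zinc): bone=2 ingot=1
After 14 (gather 3 resin): bone=2 ingot=1 resin=3
After 15 (consume 2 bone): ingot=1 resin=3
After 16 (consume 2 resin): ingot=1 resin=1
After 17 (gather 2 resin): ingot=1 resin=3
After 18 (consume 1 ingot): resin=3
After 19 (consume 1 resin): resin=2
After 20 (consume 1 resin): resin=1

Answer: resin=1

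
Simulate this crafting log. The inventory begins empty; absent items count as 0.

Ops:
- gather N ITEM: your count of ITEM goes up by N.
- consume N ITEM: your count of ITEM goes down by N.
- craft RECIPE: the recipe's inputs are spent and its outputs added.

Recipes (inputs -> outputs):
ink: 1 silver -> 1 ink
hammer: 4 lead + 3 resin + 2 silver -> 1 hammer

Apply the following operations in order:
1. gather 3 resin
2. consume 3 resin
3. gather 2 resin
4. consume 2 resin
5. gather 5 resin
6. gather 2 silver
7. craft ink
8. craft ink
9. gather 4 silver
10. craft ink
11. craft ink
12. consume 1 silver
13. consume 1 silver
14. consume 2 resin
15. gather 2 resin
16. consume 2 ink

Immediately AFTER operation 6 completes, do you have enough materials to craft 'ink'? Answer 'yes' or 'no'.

After 1 (gather 3 resin): resin=3
After 2 (consume 3 resin): (empty)
After 3 (gather 2 resin): resin=2
After 4 (consume 2 resin): (empty)
After 5 (gather 5 resin): resin=5
After 6 (gather 2 silver): resin=5 silver=2

Answer: yes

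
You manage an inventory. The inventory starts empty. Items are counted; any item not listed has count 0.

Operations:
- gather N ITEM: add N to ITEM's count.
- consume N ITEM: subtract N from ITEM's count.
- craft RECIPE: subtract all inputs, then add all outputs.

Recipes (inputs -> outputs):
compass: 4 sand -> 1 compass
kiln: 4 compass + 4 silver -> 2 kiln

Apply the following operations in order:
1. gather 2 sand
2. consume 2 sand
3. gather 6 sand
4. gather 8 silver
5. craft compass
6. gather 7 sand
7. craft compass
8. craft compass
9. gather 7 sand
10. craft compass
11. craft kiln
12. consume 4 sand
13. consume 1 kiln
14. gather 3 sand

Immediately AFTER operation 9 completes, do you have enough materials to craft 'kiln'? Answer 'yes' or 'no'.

After 1 (gather 2 sand): sand=2
After 2 (consume 2 sand): (empty)
After 3 (gather 6 sand): sand=6
After 4 (gather 8 silver): sand=6 silver=8
After 5 (craft compass): compass=1 sand=2 silver=8
After 6 (gather 7 sand): compass=1 sand=9 silver=8
After 7 (craft compass): compass=2 sand=5 silver=8
After 8 (craft compass): compass=3 sand=1 silver=8
After 9 (gather 7 sand): compass=3 sand=8 silver=8

Answer: no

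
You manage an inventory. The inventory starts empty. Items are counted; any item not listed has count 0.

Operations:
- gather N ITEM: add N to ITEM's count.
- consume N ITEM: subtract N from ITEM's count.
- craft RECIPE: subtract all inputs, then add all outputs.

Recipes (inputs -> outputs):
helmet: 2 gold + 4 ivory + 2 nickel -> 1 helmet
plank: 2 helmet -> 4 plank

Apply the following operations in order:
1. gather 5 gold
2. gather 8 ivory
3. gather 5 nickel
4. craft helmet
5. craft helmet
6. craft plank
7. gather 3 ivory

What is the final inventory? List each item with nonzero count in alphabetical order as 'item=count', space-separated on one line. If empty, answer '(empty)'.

After 1 (gather 5 gold): gold=5
After 2 (gather 8 ivory): gold=5 ivory=8
After 3 (gather 5 nickel): gold=5 ivory=8 nickel=5
After 4 (craft helmet): gold=3 helmet=1 ivory=4 nickel=3
After 5 (craft helmet): gold=1 helmet=2 nickel=1
After 6 (craft plank): gold=1 nickel=1 plank=4
After 7 (gather 3 ivory): gold=1 ivory=3 nickel=1 plank=4

Answer: gold=1 ivory=3 nickel=1 plank=4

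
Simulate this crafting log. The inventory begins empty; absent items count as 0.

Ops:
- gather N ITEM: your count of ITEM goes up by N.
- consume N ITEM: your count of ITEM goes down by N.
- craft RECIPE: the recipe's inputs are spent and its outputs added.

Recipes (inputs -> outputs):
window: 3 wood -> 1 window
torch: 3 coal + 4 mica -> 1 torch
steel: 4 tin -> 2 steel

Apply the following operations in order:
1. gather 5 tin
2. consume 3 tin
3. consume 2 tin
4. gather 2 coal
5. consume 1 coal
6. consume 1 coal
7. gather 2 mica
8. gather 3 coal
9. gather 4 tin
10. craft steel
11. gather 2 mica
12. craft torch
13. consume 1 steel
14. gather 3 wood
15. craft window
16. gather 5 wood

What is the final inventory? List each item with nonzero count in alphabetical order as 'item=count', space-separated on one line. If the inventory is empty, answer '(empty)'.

Answer: steel=1 torch=1 window=1 wood=5

Derivation:
After 1 (gather 5 tin): tin=5
After 2 (consume 3 tin): tin=2
After 3 (consume 2 tin): (empty)
After 4 (gather 2 coal): coal=2
After 5 (consume 1 coal): coal=1
After 6 (consume 1 coal): (empty)
After 7 (gather 2 mica): mica=2
After 8 (gather 3 coal): coal=3 mica=2
After 9 (gather 4 tin): coal=3 mica=2 tin=4
After 10 (craft steel): coal=3 mica=2 steel=2
After 11 (gather 2 mica): coal=3 mica=4 steel=2
After 12 (craft torch): steel=2 torch=1
After 13 (consume 1 steel): steel=1 torch=1
After 14 (gather 3 wood): steel=1 torch=1 wood=3
After 15 (craft window): steel=1 torch=1 window=1
After 16 (gather 5 wood): steel=1 torch=1 window=1 wood=5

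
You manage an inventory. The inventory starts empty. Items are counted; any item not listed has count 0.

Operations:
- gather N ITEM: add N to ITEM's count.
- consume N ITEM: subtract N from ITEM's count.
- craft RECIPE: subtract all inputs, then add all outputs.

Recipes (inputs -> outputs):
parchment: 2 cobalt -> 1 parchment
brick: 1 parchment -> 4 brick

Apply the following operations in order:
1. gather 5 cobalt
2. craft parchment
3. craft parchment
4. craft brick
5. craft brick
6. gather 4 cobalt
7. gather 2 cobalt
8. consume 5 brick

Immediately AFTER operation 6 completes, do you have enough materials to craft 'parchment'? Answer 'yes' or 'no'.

After 1 (gather 5 cobalt): cobalt=5
After 2 (craft parchment): cobalt=3 parchment=1
After 3 (craft parchment): cobalt=1 parchment=2
After 4 (craft brick): brick=4 cobalt=1 parchment=1
After 5 (craft brick): brick=8 cobalt=1
After 6 (gather 4 cobalt): brick=8 cobalt=5

Answer: yes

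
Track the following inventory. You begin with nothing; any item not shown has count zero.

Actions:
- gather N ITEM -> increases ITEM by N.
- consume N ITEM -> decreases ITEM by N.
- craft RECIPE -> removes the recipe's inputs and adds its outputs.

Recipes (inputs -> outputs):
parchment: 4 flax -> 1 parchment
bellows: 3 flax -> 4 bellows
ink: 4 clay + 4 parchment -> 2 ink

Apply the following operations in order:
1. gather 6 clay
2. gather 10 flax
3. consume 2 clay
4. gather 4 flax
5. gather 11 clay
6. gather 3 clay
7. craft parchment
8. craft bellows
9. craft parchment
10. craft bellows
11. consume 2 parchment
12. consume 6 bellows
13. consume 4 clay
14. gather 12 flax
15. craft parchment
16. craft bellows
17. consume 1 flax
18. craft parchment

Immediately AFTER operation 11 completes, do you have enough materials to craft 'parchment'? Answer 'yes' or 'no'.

After 1 (gather 6 clay): clay=6
After 2 (gather 10 flax): clay=6 flax=10
After 3 (consume 2 clay): clay=4 flax=10
After 4 (gather 4 flax): clay=4 flax=14
After 5 (gather 11 clay): clay=15 flax=14
After 6 (gather 3 clay): clay=18 flax=14
After 7 (craft parchment): clay=18 flax=10 parchment=1
After 8 (craft bellows): bellows=4 clay=18 flax=7 parchment=1
After 9 (craft parchment): bellows=4 clay=18 flax=3 parchment=2
After 10 (craft bellows): bellows=8 clay=18 parchment=2
After 11 (consume 2 parchment): bellows=8 clay=18

Answer: no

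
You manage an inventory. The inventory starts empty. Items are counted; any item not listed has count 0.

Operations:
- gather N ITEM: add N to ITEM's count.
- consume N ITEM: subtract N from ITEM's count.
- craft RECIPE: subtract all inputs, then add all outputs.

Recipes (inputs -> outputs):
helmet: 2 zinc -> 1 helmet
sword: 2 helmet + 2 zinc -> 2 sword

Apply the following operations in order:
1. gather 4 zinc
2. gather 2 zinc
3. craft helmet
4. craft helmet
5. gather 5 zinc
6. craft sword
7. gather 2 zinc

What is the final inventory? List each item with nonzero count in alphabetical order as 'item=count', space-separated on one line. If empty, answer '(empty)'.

After 1 (gather 4 zinc): zinc=4
After 2 (gather 2 zinc): zinc=6
After 3 (craft helmet): helmet=1 zinc=4
After 4 (craft helmet): helmet=2 zinc=2
After 5 (gather 5 zinc): helmet=2 zinc=7
After 6 (craft sword): sword=2 zinc=5
After 7 (gather 2 zinc): sword=2 zinc=7

Answer: sword=2 zinc=7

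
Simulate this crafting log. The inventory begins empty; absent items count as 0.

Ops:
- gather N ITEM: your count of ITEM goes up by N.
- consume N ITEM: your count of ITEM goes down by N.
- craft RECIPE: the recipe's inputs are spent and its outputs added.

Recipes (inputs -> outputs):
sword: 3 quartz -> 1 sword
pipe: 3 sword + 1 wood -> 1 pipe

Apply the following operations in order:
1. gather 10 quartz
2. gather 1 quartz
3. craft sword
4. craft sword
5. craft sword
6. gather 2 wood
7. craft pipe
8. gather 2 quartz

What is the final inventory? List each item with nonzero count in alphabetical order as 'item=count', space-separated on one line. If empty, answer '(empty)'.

After 1 (gather 10 quartz): quartz=10
After 2 (gather 1 quartz): quartz=11
After 3 (craft sword): quartz=8 sword=1
After 4 (craft sword): quartz=5 sword=2
After 5 (craft sword): quartz=2 sword=3
After 6 (gather 2 wood): quartz=2 sword=3 wood=2
After 7 (craft pipe): pipe=1 quartz=2 wood=1
After 8 (gather 2 quartz): pipe=1 quartz=4 wood=1

Answer: pipe=1 quartz=4 wood=1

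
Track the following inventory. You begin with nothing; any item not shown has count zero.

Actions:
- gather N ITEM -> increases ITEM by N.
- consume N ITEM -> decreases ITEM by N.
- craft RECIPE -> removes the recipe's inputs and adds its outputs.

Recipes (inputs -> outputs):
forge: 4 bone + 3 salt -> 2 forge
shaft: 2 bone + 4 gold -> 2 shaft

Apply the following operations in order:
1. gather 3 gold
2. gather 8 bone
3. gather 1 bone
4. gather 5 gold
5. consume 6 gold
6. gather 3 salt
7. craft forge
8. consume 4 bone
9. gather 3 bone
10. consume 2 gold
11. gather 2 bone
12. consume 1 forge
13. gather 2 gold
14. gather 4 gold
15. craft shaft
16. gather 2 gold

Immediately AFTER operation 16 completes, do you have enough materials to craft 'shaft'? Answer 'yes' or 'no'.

Answer: yes

Derivation:
After 1 (gather 3 gold): gold=3
After 2 (gather 8 bone): bone=8 gold=3
After 3 (gather 1 bone): bone=9 gold=3
After 4 (gather 5 gold): bone=9 gold=8
After 5 (consume 6 gold): bone=9 gold=2
After 6 (gather 3 salt): bone=9 gold=2 salt=3
After 7 (craft forge): bone=5 forge=2 gold=2
After 8 (consume 4 bone): bone=1 forge=2 gold=2
After 9 (gather 3 bone): bone=4 forge=2 gold=2
After 10 (consume 2 gold): bone=4 forge=2
After 11 (gather 2 bone): bone=6 forge=2
After 12 (consume 1 forge): bone=6 forge=1
After 13 (gather 2 gold): bone=6 forge=1 gold=2
After 14 (gather 4 gold): bone=6 forge=1 gold=6
After 15 (craft shaft): bone=4 forge=1 gold=2 shaft=2
After 16 (gather 2 gold): bone=4 forge=1 gold=4 shaft=2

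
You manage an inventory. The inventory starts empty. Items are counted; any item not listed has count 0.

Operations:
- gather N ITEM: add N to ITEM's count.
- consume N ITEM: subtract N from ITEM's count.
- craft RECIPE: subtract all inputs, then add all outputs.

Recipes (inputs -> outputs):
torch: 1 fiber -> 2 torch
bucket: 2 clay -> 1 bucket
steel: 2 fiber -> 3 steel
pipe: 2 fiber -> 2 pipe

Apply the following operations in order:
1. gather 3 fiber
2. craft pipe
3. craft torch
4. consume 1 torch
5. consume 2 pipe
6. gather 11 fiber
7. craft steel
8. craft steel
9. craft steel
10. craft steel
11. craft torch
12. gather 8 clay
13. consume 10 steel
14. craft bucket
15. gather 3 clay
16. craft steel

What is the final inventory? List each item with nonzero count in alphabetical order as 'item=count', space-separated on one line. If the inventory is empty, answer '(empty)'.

Answer: bucket=1 clay=9 steel=5 torch=3

Derivation:
After 1 (gather 3 fiber): fiber=3
After 2 (craft pipe): fiber=1 pipe=2
After 3 (craft torch): pipe=2 torch=2
After 4 (consume 1 torch): pipe=2 torch=1
After 5 (consume 2 pipe): torch=1
After 6 (gather 11 fiber): fiber=11 torch=1
After 7 (craft steel): fiber=9 steel=3 torch=1
After 8 (craft steel): fiber=7 steel=6 torch=1
After 9 (craft steel): fiber=5 steel=9 torch=1
After 10 (craft steel): fiber=3 steel=12 torch=1
After 11 (craft torch): fiber=2 steel=12 torch=3
After 12 (gather 8 clay): clay=8 fiber=2 steel=12 torch=3
After 13 (consume 10 steel): clay=8 fiber=2 steel=2 torch=3
After 14 (craft bucket): bucket=1 clay=6 fiber=2 steel=2 torch=3
After 15 (gather 3 clay): bucket=1 clay=9 fiber=2 steel=2 torch=3
After 16 (craft steel): bucket=1 clay=9 steel=5 torch=3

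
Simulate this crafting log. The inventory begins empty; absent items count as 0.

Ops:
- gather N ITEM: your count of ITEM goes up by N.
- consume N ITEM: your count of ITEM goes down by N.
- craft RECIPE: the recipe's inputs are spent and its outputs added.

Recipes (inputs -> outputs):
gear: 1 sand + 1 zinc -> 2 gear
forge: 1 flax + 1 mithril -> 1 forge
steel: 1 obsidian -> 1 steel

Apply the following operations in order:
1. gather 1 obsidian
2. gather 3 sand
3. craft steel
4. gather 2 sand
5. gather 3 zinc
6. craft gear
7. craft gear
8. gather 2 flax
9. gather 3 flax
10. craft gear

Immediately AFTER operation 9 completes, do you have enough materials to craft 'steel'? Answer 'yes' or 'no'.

After 1 (gather 1 obsidian): obsidian=1
After 2 (gather 3 sand): obsidian=1 sand=3
After 3 (craft steel): sand=3 steel=1
After 4 (gather 2 sand): sand=5 steel=1
After 5 (gather 3 zinc): sand=5 steel=1 zinc=3
After 6 (craft gear): gear=2 sand=4 steel=1 zinc=2
After 7 (craft gear): gear=4 sand=3 steel=1 zinc=1
After 8 (gather 2 flax): flax=2 gear=4 sand=3 steel=1 zinc=1
After 9 (gather 3 flax): flax=5 gear=4 sand=3 steel=1 zinc=1

Answer: no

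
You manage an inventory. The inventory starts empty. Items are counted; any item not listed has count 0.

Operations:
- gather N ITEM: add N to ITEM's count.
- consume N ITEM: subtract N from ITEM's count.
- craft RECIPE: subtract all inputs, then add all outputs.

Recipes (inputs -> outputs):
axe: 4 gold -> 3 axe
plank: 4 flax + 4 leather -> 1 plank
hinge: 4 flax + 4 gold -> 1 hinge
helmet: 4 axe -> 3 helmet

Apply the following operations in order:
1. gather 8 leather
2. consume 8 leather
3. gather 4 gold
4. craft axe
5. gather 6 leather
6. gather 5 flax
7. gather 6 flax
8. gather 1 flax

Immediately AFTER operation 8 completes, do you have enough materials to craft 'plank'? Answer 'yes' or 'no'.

Answer: yes

Derivation:
After 1 (gather 8 leather): leather=8
After 2 (consume 8 leather): (empty)
After 3 (gather 4 gold): gold=4
After 4 (craft axe): axe=3
After 5 (gather 6 leather): axe=3 leather=6
After 6 (gather 5 flax): axe=3 flax=5 leather=6
After 7 (gather 6 flax): axe=3 flax=11 leather=6
After 8 (gather 1 flax): axe=3 flax=12 leather=6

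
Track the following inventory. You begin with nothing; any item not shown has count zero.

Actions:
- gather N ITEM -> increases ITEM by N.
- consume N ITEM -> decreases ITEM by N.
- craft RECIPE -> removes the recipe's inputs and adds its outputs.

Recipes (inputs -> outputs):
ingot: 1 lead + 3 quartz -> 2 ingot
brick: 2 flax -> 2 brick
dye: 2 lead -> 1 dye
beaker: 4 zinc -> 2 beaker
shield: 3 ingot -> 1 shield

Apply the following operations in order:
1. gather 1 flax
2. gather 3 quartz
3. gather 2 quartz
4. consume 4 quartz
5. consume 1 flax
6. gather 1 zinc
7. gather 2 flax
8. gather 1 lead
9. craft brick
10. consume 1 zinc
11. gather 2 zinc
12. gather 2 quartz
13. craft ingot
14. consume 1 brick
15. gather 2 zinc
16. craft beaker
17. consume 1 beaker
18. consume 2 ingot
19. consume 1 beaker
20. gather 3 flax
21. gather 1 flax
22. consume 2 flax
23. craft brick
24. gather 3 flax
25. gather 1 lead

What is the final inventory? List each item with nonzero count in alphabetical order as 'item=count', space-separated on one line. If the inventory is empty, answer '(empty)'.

After 1 (gather 1 flax): flax=1
After 2 (gather 3 quartz): flax=1 quartz=3
After 3 (gather 2 quartz): flax=1 quartz=5
After 4 (consume 4 quartz): flax=1 quartz=1
After 5 (consume 1 flax): quartz=1
After 6 (gather 1 zinc): quartz=1 zinc=1
After 7 (gather 2 flax): flax=2 quartz=1 zinc=1
After 8 (gather 1 lead): flax=2 lead=1 quartz=1 zinc=1
After 9 (craft brick): brick=2 lead=1 quartz=1 zinc=1
After 10 (consume 1 zinc): brick=2 lead=1 quartz=1
After 11 (gather 2 zinc): brick=2 lead=1 quartz=1 zinc=2
After 12 (gather 2 quartz): brick=2 lead=1 quartz=3 zinc=2
After 13 (craft ingot): brick=2 ingot=2 zinc=2
After 14 (consume 1 brick): brick=1 ingot=2 zinc=2
After 15 (gather 2 zinc): brick=1 ingot=2 zinc=4
After 16 (craft beaker): beaker=2 brick=1 ingot=2
After 17 (consume 1 beaker): beaker=1 brick=1 ingot=2
After 18 (consume 2 ingot): beaker=1 brick=1
After 19 (consume 1 beaker): brick=1
After 20 (gather 3 flax): brick=1 flax=3
After 21 (gather 1 flax): brick=1 flax=4
After 22 (consume 2 flax): brick=1 flax=2
After 23 (craft brick): brick=3
After 24 (gather 3 flax): brick=3 flax=3
After 25 (gather 1 lead): brick=3 flax=3 lead=1

Answer: brick=3 flax=3 lead=1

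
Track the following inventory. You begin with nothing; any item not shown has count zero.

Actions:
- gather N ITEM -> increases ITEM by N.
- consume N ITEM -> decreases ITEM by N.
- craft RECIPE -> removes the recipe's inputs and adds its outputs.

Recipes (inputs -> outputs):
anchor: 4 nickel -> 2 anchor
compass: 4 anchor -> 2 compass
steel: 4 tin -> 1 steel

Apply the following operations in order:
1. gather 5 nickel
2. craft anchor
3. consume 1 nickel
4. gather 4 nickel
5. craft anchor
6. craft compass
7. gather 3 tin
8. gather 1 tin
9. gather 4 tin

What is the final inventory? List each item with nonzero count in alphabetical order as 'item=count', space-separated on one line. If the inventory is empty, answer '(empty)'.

After 1 (gather 5 nickel): nickel=5
After 2 (craft anchor): anchor=2 nickel=1
After 3 (consume 1 nickel): anchor=2
After 4 (gather 4 nickel): anchor=2 nickel=4
After 5 (craft anchor): anchor=4
After 6 (craft compass): compass=2
After 7 (gather 3 tin): compass=2 tin=3
After 8 (gather 1 tin): compass=2 tin=4
After 9 (gather 4 tin): compass=2 tin=8

Answer: compass=2 tin=8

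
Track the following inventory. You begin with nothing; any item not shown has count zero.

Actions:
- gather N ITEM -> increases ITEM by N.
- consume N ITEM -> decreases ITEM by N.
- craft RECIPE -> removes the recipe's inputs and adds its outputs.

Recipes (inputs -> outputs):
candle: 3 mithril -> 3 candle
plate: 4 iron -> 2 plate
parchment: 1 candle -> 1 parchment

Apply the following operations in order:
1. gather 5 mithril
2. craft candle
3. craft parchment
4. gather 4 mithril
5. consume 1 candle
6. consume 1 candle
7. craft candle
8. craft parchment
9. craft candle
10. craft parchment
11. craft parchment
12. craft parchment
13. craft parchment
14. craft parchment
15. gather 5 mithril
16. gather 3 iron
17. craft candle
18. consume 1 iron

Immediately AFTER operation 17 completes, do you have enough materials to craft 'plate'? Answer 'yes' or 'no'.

After 1 (gather 5 mithril): mithril=5
After 2 (craft candle): candle=3 mithril=2
After 3 (craft parchment): candle=2 mithril=2 parchment=1
After 4 (gather 4 mithril): candle=2 mithril=6 parchment=1
After 5 (consume 1 candle): candle=1 mithril=6 parchment=1
After 6 (consume 1 candle): mithril=6 parchment=1
After 7 (craft candle): candle=3 mithril=3 parchment=1
After 8 (craft parchment): candle=2 mithril=3 parchment=2
After 9 (craft candle): candle=5 parchment=2
After 10 (craft parchment): candle=4 parchment=3
After 11 (craft parchment): candle=3 parchment=4
After 12 (craft parchment): candle=2 parchment=5
After 13 (craft parchment): candle=1 parchment=6
After 14 (craft parchment): parchment=7
After 15 (gather 5 mithril): mithril=5 parchment=7
After 16 (gather 3 iron): iron=3 mithril=5 parchment=7
After 17 (craft candle): candle=3 iron=3 mithril=2 parchment=7

Answer: no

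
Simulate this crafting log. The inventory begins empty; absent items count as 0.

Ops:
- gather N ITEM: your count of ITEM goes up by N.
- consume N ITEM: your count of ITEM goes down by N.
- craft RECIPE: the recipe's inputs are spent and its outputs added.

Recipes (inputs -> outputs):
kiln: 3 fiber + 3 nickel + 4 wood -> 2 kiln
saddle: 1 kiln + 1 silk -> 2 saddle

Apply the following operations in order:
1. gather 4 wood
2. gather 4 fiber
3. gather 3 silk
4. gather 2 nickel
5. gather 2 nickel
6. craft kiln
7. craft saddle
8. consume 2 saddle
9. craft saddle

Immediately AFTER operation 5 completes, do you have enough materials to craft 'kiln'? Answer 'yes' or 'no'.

After 1 (gather 4 wood): wood=4
After 2 (gather 4 fiber): fiber=4 wood=4
After 3 (gather 3 silk): fiber=4 silk=3 wood=4
After 4 (gather 2 nickel): fiber=4 nickel=2 silk=3 wood=4
After 5 (gather 2 nickel): fiber=4 nickel=4 silk=3 wood=4

Answer: yes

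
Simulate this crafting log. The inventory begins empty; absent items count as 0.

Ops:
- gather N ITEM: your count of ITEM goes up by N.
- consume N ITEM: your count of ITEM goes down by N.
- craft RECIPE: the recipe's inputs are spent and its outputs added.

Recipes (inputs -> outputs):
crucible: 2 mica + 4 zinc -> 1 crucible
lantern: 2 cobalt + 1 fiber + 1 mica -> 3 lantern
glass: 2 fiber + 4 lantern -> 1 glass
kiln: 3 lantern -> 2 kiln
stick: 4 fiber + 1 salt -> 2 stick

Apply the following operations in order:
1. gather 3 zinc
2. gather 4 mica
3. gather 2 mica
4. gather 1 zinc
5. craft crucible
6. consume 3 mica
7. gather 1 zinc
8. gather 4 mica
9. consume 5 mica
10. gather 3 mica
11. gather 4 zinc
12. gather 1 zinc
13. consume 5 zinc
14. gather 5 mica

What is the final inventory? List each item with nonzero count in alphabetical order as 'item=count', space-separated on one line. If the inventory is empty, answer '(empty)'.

After 1 (gather 3 zinc): zinc=3
After 2 (gather 4 mica): mica=4 zinc=3
After 3 (gather 2 mica): mica=6 zinc=3
After 4 (gather 1 zinc): mica=6 zinc=4
After 5 (craft crucible): crucible=1 mica=4
After 6 (consume 3 mica): crucible=1 mica=1
After 7 (gather 1 zinc): crucible=1 mica=1 zinc=1
After 8 (gather 4 mica): crucible=1 mica=5 zinc=1
After 9 (consume 5 mica): crucible=1 zinc=1
After 10 (gather 3 mica): crucible=1 mica=3 zinc=1
After 11 (gather 4 zinc): crucible=1 mica=3 zinc=5
After 12 (gather 1 zinc): crucible=1 mica=3 zinc=6
After 13 (consume 5 zinc): crucible=1 mica=3 zinc=1
After 14 (gather 5 mica): crucible=1 mica=8 zinc=1

Answer: crucible=1 mica=8 zinc=1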